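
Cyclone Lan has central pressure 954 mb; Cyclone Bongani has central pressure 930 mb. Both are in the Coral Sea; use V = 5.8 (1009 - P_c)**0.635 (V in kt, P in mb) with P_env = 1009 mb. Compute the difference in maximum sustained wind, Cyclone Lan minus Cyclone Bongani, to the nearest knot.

-19 kt

Cyclone Lan: ΔP = 55; V ≈ 5.8 × 55^0.635 ≈ 73.89 kt.
Cyclone Bongani: ΔP = 79; V ≈ 5.8 × 79^0.635 ≈ 92.99 kt.
Difference ≈ 73.89 − 92.99 = -19.10 → -19 kt.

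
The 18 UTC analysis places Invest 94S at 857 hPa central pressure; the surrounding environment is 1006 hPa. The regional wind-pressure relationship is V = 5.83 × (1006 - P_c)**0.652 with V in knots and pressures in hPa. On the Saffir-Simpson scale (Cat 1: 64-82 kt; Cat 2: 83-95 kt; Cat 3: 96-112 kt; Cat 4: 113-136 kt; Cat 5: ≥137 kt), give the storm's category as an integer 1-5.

5

ΔP = 1006 − 857 = 149 hPa.
V ≈ 5.83 × 149^0.652 = 5.83 × 26.12 ≈ 152 kt.
152 kt falls in the Category 5 band.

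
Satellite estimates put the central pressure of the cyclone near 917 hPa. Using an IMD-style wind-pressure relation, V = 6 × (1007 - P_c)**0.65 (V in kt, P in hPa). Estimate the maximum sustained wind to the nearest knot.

ΔP = 1007 − 917 = 90 hPa.
90^0.65 ≈ 18.632.
V ≈ 6 × 18.632 ≈ 111.8 kt.

112 kt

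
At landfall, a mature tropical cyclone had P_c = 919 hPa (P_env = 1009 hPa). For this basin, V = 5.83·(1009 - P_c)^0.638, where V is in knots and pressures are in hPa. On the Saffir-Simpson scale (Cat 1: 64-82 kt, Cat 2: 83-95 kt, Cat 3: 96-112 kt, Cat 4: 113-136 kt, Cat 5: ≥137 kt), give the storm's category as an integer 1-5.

3

ΔP = 1009 − 919 = 90 hPa.
V ≈ 5.83 × 90^0.638 = 5.83 × 17.65 ≈ 103 kt.
103 kt falls in the Category 3 band.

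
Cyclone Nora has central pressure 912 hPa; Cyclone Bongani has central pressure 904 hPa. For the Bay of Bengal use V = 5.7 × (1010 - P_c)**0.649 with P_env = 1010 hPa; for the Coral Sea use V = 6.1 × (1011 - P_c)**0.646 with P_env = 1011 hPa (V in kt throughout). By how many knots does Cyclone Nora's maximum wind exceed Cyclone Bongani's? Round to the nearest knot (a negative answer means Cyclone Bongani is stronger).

-13 kt

Cyclone Nora: ΔP = 98; V ≈ 5.7 × 98^0.649 ≈ 111.73 kt.
Cyclone Bongani: ΔP = 107; V ≈ 6.1 × 107^0.646 ≈ 124.83 kt.
Difference ≈ 111.73 − 124.83 = -13.10 → -13 kt.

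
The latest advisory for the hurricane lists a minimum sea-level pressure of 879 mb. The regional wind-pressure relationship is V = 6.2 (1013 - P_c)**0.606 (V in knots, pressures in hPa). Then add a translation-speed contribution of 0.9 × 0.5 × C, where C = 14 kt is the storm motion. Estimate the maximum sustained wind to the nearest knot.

ΔP = 1013 − 879 = 134 mb.
134^0.606 ≈ 19.455.
V ≈ 6.2 × 19.455 ≈ 120.6 kt.
Translation term: 0.9 × 0.5 × 14 = 6.3 kt.
Corrected V ≈ 126.9 kt → 127 kt.

127 kt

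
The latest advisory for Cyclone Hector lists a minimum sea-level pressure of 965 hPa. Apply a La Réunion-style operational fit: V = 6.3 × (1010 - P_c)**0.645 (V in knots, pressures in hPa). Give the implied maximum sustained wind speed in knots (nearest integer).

73 kt

ΔP = 1010 − 965 = 45 hPa.
45^0.645 ≈ 11.650.
V ≈ 6.3 × 11.650 ≈ 73.4 kt.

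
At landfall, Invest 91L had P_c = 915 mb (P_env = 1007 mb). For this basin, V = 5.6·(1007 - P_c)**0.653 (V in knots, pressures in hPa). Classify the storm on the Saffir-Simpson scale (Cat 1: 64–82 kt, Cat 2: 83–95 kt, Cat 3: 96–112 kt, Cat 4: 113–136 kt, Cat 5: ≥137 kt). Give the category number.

ΔP = 1007 − 915 = 92 mb.
V ≈ 5.6 × 92^0.653 = 5.6 × 19.16 ≈ 107 kt.
107 kt falls in the Category 3 band.

3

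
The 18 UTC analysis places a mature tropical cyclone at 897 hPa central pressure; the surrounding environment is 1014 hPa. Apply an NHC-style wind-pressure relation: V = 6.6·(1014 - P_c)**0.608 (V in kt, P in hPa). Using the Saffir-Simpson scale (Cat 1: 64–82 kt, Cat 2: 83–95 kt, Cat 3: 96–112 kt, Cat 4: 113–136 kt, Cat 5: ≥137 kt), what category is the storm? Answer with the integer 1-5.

4

ΔP = 1014 − 897 = 117 hPa.
V ≈ 6.6 × 117^0.608 = 6.6 × 18.09 ≈ 119 kt.
119 kt falls in the Category 4 band.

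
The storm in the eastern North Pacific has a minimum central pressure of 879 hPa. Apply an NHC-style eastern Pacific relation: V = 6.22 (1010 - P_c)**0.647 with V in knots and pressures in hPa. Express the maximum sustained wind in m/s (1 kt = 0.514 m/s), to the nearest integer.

ΔP = 1010 − 879 = 131 hPa.
V ≈ 6.22 × 131^0.647 = 6.22 × 23.436 ≈ 145.769 kt.
145.769 × 0.514 ≈ 74.93 m/s → 75 m/s.

75 m/s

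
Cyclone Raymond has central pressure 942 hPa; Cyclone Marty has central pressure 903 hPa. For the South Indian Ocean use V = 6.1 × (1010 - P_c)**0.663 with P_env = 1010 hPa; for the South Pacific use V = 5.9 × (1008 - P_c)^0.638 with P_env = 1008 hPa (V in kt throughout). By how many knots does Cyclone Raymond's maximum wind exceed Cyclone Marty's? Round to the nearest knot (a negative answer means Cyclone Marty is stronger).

Cyclone Raymond: ΔP = 68; V ≈ 6.1 × 68^0.663 ≈ 100.07 kt.
Cyclone Marty: ΔP = 105; V ≈ 5.9 × 105^0.638 ≈ 114.91 kt.
Difference ≈ 100.07 − 114.91 = -14.84 → -15 kt.

-15 kt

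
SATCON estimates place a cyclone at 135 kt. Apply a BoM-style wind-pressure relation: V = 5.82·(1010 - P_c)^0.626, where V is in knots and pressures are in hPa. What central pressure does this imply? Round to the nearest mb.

ΔP = (V / 5.82)^(1/0.626) = (135/5.82)^1.597.
135/5.82 = 23.196; 23.196^1.597 ≈ 151.76 mb.
P_c = 1010 − 151.76 = 858.24 ≈ 858 mb.

858 mb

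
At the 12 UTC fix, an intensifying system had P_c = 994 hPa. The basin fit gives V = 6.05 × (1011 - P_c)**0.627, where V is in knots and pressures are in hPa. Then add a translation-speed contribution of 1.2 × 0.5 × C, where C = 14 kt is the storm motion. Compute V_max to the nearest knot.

44 kt

ΔP = 1011 − 994 = 17 hPa.
17^0.627 ≈ 5.909.
V ≈ 6.05 × 5.909 ≈ 35.7 kt.
Translation term: 1.2 × 0.5 × 14 = 8.4 kt.
Corrected V ≈ 44.1 kt → 44 kt.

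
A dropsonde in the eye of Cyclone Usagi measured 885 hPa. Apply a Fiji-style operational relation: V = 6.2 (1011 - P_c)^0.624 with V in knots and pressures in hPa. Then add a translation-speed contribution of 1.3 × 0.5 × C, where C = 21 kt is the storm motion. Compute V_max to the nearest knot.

ΔP = 1011 − 885 = 126 hPa.
126^0.624 ≈ 20.447.
V ≈ 6.2 × 20.447 ≈ 126.8 kt.
Translation term: 1.3 × 0.5 × 21 = 13.65 kt.
Corrected V ≈ 140.45 kt → 140 kt.

140 kt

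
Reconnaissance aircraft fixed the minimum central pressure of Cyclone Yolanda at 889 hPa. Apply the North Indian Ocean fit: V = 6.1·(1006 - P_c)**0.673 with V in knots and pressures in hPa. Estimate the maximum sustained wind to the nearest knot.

ΔP = 1006 − 889 = 117 hPa.
117^0.673 ≈ 24.654.
V ≈ 6.1 × 24.654 ≈ 150.4 kt.

150 kt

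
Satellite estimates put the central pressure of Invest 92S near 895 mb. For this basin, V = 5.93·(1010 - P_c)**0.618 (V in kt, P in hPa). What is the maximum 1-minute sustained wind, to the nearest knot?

ΔP = 1010 − 895 = 115 mb.
115^0.618 ≈ 18.772.
V ≈ 5.93 × 18.772 ≈ 111.3 kt.

111 kt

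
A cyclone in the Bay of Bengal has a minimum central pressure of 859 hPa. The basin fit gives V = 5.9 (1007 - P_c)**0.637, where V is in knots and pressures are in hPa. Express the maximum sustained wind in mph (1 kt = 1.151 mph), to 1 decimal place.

ΔP = 1007 − 859 = 148 hPa.
V ≈ 5.9 × 148^0.637 = 5.9 × 24.124 ≈ 142.334 kt.
142.334 × 1.151 ≈ 163.83 mph → 163.8 mph.

163.8 mph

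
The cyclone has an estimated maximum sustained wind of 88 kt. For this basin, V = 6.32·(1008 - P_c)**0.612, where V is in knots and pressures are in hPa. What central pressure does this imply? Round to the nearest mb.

934 mb

ΔP = (V / 6.32)^(1/0.612) = (88/6.32)^1.634.
88/6.32 = 13.924; 13.924^1.634 ≈ 73.94 mb.
P_c = 1008 − 73.94 = 934.06 ≈ 934 mb.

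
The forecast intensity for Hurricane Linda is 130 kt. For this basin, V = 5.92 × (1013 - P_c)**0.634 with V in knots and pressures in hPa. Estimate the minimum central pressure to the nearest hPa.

882 hPa

ΔP = (V / 5.92)^(1/0.634) = (130/5.92)^1.577.
130/5.92 = 21.959; 21.959^1.577 ≈ 130.65 hPa.
P_c = 1013 − 130.65 = 882.35 ≈ 882 hPa.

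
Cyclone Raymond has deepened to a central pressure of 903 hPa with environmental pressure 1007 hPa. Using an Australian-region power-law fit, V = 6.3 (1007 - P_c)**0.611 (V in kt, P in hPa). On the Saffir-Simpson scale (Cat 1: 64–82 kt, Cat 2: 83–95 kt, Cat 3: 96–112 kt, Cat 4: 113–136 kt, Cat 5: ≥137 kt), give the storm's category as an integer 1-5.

ΔP = 1007 − 903 = 104 hPa.
V ≈ 6.3 × 104^0.611 = 6.3 × 17.08 ≈ 108 kt.
108 kt falls in the Category 3 band.

3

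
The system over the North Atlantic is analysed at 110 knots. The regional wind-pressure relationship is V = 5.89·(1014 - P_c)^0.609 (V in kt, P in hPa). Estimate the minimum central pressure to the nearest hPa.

ΔP = (V / 5.89)^(1/0.609) = (110/5.89)^1.642.
110/5.89 = 18.676; 18.676^1.642 ≈ 122.32 hPa.
P_c = 1014 − 122.32 = 891.68 ≈ 892 hPa.

892 hPa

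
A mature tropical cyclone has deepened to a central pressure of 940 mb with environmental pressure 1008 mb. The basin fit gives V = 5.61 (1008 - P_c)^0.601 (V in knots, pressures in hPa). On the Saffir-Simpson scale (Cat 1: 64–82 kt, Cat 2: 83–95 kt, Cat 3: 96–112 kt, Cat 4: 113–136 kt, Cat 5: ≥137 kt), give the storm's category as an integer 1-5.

ΔP = 1008 − 940 = 68 mb.
V ≈ 5.61 × 68^0.601 = 5.61 × 12.63 ≈ 71 kt.
71 kt falls in the Category 1 band.

1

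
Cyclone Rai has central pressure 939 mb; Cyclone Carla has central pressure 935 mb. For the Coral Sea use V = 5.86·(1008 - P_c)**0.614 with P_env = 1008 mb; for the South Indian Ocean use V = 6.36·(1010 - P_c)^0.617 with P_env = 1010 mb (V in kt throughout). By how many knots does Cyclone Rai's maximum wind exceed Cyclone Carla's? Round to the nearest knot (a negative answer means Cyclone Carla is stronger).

Cyclone Rai: ΔP = 69; V ≈ 5.86 × 69^0.614 ≈ 78.88 kt.
Cyclone Carla: ΔP = 75; V ≈ 6.36 × 75^0.617 ≈ 91.28 kt.
Difference ≈ 78.88 − 91.28 = -12.40 → -12 kt.

-12 kt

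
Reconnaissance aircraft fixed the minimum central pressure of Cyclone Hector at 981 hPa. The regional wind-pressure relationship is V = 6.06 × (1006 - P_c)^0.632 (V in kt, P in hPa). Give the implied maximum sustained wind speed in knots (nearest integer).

ΔP = 1006 − 981 = 25 hPa.
25^0.632 ≈ 7.647.
V ≈ 6.06 × 7.647 ≈ 46.3 kt.

46 kt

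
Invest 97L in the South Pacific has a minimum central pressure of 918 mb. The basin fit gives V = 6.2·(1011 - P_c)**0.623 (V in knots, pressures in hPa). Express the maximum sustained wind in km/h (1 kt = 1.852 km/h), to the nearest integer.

ΔP = 1011 − 918 = 93 mb.
V ≈ 6.2 × 93^0.623 = 6.2 × 16.841 ≈ 104.413 kt.
104.413 × 1.852 ≈ 193.37 km/h → 193 km/h.

193 km/h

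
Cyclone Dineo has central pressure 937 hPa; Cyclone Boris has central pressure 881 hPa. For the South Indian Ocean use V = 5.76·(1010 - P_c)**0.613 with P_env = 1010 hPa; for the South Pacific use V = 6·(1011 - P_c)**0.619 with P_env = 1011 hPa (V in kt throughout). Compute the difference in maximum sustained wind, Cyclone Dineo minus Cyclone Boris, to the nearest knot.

Cyclone Dineo: ΔP = 73; V ≈ 5.76 × 73^0.613 ≈ 79.92 kt.
Cyclone Boris: ΔP = 130; V ≈ 6 × 130^0.619 ≈ 122.09 kt.
Difference ≈ 79.92 − 122.09 = -42.17 → -42 kt.

-42 kt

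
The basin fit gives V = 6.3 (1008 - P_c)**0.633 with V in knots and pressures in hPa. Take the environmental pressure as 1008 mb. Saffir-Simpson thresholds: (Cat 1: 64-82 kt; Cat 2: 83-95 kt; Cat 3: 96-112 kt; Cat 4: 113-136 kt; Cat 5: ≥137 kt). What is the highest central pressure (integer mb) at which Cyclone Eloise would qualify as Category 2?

949 mb

Category 2 begins at V = 83 kt.
Required ΔP = (83/6.3)^(1/0.633) = 13.175^1.580 ≈ 58.74 mb.
P_c ≤ 1008 − 58.74 = 949.26, so the highest integer P_c is 949 mb.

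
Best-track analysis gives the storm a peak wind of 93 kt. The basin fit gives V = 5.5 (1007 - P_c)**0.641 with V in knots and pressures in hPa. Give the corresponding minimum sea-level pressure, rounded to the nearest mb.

ΔP = (V / 5.5)^(1/0.641) = (93/5.5)^1.560.
93/5.5 = 16.909; 16.909^1.560 ≈ 82.40 mb.
P_c = 1007 − 82.40 = 924.60 ≈ 925 mb.

925 mb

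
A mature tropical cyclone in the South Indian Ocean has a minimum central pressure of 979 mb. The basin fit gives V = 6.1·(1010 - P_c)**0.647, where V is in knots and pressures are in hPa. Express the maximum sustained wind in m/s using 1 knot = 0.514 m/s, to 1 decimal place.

ΔP = 1010 − 979 = 31 mb.
V ≈ 6.1 × 31^0.647 = 6.1 × 9.224 ≈ 56.265 kt.
56.265 × 0.514 ≈ 28.92 m/s → 28.9 m/s.

28.9 m/s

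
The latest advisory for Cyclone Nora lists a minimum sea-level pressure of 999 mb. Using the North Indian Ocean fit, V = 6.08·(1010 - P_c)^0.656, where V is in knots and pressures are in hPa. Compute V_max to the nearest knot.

ΔP = 1010 − 999 = 11 mb.
11^0.656 ≈ 4.821.
V ≈ 6.08 × 4.821 ≈ 29.3 kt.

29 kt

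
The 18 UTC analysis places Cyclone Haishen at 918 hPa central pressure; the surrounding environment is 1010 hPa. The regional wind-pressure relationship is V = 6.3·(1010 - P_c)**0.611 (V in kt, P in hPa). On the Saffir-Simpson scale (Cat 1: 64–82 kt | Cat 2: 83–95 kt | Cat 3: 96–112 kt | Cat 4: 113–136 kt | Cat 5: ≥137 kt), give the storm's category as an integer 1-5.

3

ΔP = 1010 − 918 = 92 hPa.
V ≈ 6.3 × 92^0.611 = 6.3 × 15.84 ≈ 100 kt.
100 kt falls in the Category 3 band.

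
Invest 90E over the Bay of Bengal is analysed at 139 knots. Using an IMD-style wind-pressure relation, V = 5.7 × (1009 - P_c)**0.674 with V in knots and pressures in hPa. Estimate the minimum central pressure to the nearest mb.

ΔP = (V / 5.7)^(1/0.674) = (139/5.7)^1.484.
139/5.7 = 24.386; 24.386^1.484 ≈ 114.31 mb.
P_c = 1009 − 114.31 = 894.69 ≈ 895 mb.

895 mb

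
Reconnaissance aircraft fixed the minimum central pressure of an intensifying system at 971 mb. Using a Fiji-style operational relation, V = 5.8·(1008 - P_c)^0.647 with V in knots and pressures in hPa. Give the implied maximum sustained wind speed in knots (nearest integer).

60 kt

ΔP = 1008 − 971 = 37 mb.
37^0.647 ≈ 10.343.
V ≈ 5.8 × 10.343 ≈ 60.0 kt.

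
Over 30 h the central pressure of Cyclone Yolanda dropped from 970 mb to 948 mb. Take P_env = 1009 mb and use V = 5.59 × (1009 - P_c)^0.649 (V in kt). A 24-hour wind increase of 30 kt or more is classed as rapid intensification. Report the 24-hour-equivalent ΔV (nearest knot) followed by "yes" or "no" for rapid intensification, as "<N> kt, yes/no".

V₁: ΔP = 39, V ≈ 5.59 × 39^0.649 ≈ 60.26 kt.
V₂: ΔP = 61, V ≈ 5.59 × 61^0.649 ≈ 80.55 kt.
ΔV over 30 h = 20.29 kt → 24 h equivalent = 20.29 × 24/30 ≈ 16.23 kt.
16 kt < 30 kt ⇒ not rapid intensification.

16 kt, no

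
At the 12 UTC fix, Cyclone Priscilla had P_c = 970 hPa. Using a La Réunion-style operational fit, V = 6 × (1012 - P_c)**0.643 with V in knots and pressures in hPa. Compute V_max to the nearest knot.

66 kt

ΔP = 1012 − 970 = 42 hPa.
42^0.643 ≈ 11.060.
V ≈ 6 × 11.060 ≈ 66.4 kt.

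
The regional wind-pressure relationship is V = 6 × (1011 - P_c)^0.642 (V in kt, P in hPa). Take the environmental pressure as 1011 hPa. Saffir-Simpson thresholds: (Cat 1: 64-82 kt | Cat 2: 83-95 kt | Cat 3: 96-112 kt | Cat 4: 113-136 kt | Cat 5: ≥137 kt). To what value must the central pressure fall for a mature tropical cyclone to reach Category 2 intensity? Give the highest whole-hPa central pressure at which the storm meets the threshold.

951 hPa

Category 2 begins at V = 83 kt.
Required ΔP = (83/6)^(1/0.642) = 13.833^1.558 ≈ 59.86 hPa.
P_c ≤ 1011 − 59.86 = 951.14, so the highest integer P_c is 951 hPa.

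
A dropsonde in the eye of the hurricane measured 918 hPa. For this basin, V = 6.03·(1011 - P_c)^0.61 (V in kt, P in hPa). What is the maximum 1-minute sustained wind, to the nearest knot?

96 kt

ΔP = 1011 − 918 = 93 hPa.
93^0.61 ≈ 15.877.
V ≈ 6.03 × 15.877 ≈ 95.7 kt.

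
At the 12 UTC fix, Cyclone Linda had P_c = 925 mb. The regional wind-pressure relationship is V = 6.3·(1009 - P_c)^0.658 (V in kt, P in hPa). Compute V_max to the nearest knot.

116 kt

ΔP = 1009 − 925 = 84 mb.
84^0.658 ≈ 18.458.
V ≈ 6.3 × 18.458 ≈ 116.3 kt.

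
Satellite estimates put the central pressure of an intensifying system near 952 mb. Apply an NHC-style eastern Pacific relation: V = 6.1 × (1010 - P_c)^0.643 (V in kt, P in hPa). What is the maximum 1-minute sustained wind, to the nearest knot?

83 kt

ΔP = 1010 − 952 = 58 mb.
58^0.643 ≈ 13.611.
V ≈ 6.1 × 13.611 ≈ 83.0 kt.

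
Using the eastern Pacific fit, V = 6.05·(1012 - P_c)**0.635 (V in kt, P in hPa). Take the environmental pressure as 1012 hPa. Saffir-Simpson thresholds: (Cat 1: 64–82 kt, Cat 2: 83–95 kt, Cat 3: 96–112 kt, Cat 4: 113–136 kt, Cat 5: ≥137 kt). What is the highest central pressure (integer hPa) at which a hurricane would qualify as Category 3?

934 hPa

Category 3 begins at V = 96 kt.
Required ΔP = (96/6.05)^(1/0.635) = 15.868^1.575 ≈ 77.73 hPa.
P_c ≤ 1012 − 77.73 = 934.27, so the highest integer P_c is 934 hPa.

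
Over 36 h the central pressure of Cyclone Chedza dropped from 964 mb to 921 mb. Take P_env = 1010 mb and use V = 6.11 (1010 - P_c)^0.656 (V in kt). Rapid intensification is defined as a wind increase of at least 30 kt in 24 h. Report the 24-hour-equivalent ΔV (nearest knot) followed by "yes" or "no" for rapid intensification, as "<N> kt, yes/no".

27 kt, no

V₁: ΔP = 46, V ≈ 6.11 × 46^0.656 ≈ 75.30 kt.
V₂: ΔP = 89, V ≈ 6.11 × 89^0.656 ≈ 116.10 kt.
ΔV over 36 h = 40.80 kt → 24 h equivalent = 40.80 × 24/36 ≈ 27.20 kt.
27 kt < 30 kt ⇒ not rapid intensification.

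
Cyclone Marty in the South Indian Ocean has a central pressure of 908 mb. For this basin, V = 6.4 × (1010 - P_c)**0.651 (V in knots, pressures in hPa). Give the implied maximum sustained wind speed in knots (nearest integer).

130 kt

ΔP = 1010 − 908 = 102 mb.
102^0.651 ≈ 20.305.
V ≈ 6.4 × 20.305 ≈ 130.0 kt.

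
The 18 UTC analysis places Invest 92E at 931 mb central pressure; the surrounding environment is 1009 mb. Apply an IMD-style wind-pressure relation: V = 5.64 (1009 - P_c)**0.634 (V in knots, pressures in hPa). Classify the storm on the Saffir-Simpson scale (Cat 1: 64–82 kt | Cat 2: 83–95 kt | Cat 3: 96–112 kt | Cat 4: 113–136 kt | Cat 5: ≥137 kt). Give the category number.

ΔP = 1009 − 931 = 78 mb.
V ≈ 5.64 × 78^0.634 = 5.64 × 15.83 ≈ 89 kt.
89 kt falls in the Category 2 band.

2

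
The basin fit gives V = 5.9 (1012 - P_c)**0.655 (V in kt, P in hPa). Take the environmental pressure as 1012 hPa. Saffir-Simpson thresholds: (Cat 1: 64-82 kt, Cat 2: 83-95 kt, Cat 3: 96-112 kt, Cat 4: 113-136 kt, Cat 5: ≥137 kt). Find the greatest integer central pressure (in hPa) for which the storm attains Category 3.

941 hPa

Category 3 begins at V = 96 kt.
Required ΔP = (96/5.9)^(1/0.655) = 16.271^1.527 ≈ 70.71 hPa.
P_c ≤ 1012 − 70.71 = 941.29, so the highest integer P_c is 941 hPa.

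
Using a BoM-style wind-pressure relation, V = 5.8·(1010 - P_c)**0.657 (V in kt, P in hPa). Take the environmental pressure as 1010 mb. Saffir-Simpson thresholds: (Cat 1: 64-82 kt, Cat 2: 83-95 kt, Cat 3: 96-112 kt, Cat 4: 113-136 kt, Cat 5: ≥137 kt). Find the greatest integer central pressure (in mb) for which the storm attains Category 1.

Category 1 begins at V = 64 kt.
Required ΔP = (64/5.8)^(1/0.657) = 11.034^1.522 ≈ 38.65 mb.
P_c ≤ 1010 − 38.65 = 971.35, so the highest integer P_c is 971 mb.

971 mb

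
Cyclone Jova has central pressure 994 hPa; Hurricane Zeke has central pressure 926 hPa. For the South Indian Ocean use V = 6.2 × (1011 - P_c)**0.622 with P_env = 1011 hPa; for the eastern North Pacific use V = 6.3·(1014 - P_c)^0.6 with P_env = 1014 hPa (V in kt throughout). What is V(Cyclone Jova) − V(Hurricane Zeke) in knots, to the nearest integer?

Cyclone Jova: ΔP = 17; V ≈ 6.2 × 17^0.622 ≈ 36.12 kt.
Hurricane Zeke: ΔP = 88; V ≈ 6.3 × 88^0.6 ≈ 92.48 kt.
Difference ≈ 36.12 − 92.48 = -56.36 → -56 kt.

-56 kt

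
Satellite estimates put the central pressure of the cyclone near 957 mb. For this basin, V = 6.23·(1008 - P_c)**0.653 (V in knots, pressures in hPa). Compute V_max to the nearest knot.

ΔP = 1008 − 957 = 51 mb.
51^0.653 ≈ 13.033.
V ≈ 6.23 × 13.033 ≈ 81.2 kt.

81 kt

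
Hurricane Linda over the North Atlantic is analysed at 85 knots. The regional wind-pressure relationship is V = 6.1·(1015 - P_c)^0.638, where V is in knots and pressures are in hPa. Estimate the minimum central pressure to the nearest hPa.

ΔP = (V / 6.1)^(1/0.638) = (85/6.1)^1.567.
85/6.1 = 13.934; 13.934^1.567 ≈ 62.12 hPa.
P_c = 1015 − 62.12 = 952.88 ≈ 953 hPa.

953 hPa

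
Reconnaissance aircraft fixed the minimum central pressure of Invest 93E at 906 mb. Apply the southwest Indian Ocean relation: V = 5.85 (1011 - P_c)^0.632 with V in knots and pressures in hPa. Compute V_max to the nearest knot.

ΔP = 1011 − 906 = 105 mb.
105^0.632 ≈ 18.941.
V ≈ 5.85 × 18.941 ≈ 110.8 kt.

111 kt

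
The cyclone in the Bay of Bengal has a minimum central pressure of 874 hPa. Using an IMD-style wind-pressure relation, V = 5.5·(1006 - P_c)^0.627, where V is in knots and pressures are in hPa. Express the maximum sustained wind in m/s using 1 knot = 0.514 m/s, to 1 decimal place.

ΔP = 1006 − 874 = 132 hPa.
V ≈ 5.5 × 132^0.627 = 5.5 × 21.360 ≈ 117.480 kt.
117.480 × 0.514 ≈ 60.38 m/s → 60.4 m/s.

60.4 m/s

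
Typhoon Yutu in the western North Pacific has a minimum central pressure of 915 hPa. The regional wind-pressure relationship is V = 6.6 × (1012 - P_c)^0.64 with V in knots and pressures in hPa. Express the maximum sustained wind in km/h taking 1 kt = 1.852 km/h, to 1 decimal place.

228.4 km/h

ΔP = 1012 − 915 = 97 hPa.
V ≈ 6.6 × 97^0.64 = 6.6 × 18.687 ≈ 123.333 kt.
123.333 × 1.852 ≈ 228.41 km/h → 228.4 km/h.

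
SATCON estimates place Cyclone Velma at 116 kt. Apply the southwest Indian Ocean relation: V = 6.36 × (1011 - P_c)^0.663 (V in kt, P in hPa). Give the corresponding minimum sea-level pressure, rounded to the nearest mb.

ΔP = (V / 6.36)^(1/0.663) = (116/6.36)^1.508.
116/6.36 = 18.239; 18.239^1.508 ≈ 79.79 mb.
P_c = 1011 − 79.79 = 931.21 ≈ 931 mb.

931 mb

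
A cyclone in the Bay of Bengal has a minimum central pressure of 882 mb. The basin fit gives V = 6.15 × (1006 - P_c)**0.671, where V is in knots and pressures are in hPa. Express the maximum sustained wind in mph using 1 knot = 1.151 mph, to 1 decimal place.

ΔP = 1006 − 882 = 124 mb.
V ≈ 6.15 × 124^0.671 = 6.15 × 25.391 ≈ 156.157 kt.
156.157 × 1.151 ≈ 179.74 mph → 179.7 mph.

179.7 mph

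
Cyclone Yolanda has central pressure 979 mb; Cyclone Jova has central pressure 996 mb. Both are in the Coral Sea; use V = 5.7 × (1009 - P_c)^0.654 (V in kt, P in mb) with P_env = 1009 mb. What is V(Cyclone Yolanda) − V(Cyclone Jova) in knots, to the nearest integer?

Cyclone Yolanda: ΔP = 30; V ≈ 5.7 × 30^0.654 ≈ 52.71 kt.
Cyclone Jova: ΔP = 13; V ≈ 5.7 × 13^0.654 ≈ 30.51 kt.
Difference ≈ 52.71 − 30.51 = 22.20 → 22 kt.

22 kt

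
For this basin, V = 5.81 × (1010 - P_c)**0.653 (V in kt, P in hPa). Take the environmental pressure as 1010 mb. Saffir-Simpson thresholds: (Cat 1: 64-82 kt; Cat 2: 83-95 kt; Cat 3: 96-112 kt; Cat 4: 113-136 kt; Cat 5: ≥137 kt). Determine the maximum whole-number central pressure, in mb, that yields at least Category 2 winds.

Category 2 begins at V = 83 kt.
Required ΔP = (83/5.81)^(1/0.653) = 14.286^1.531 ≈ 58.70 mb.
P_c ≤ 1010 − 58.70 = 951.30, so the highest integer P_c is 951 mb.

951 mb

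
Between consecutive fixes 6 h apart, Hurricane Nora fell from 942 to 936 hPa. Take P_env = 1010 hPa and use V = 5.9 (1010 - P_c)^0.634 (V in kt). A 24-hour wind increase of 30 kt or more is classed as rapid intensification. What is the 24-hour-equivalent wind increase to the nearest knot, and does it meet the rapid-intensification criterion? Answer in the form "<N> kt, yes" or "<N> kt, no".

19 kt, no

V₁: ΔP = 68, V ≈ 5.9 × 68^0.634 ≈ 85.64 kt.
V₂: ΔP = 74, V ≈ 5.9 × 74^0.634 ≈ 90.35 kt.
ΔV over 6 h = 4.71 kt → 24 h equivalent = 4.71 × 24/6 ≈ 18.84 kt.
19 kt < 30 kt ⇒ not rapid intensification.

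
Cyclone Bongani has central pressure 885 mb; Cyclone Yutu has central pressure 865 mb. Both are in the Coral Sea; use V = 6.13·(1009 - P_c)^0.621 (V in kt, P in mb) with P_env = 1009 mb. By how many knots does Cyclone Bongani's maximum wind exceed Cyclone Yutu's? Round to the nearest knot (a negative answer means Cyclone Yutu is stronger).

-12 kt

Cyclone Bongani: ΔP = 124; V ≈ 6.13 × 124^0.621 ≈ 122.31 kt.
Cyclone Yutu: ΔP = 144; V ≈ 6.13 × 144^0.621 ≈ 134.22 kt.
Difference ≈ 122.31 − 134.22 = -11.91 → -12 kt.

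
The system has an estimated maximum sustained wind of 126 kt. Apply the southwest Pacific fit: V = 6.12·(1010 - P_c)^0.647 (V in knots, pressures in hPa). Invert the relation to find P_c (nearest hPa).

ΔP = (V / 6.12)^(1/0.647) = (126/6.12)^1.546.
126/6.12 = 20.588; 20.588^1.546 ≈ 107.23 hPa.
P_c = 1010 − 107.23 = 902.77 ≈ 903 hPa.

903 hPa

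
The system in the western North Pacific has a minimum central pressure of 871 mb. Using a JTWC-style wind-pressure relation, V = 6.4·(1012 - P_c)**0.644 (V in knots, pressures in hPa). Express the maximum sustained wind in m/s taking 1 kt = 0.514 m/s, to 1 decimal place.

ΔP = 1012 − 871 = 141 mb.
V ≈ 6.4 × 141^0.644 = 6.4 × 24.216 ≈ 154.981 kt.
154.981 × 0.514 ≈ 79.66 m/s → 79.7 m/s.

79.7 m/s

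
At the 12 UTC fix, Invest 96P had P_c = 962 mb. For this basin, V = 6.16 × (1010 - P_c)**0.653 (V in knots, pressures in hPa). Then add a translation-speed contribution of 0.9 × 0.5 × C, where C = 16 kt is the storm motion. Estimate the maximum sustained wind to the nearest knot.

ΔP = 1010 − 962 = 48 mb.
48^0.653 ≈ 12.527.
V ≈ 6.16 × 12.527 ≈ 77.2 kt.
Translation term: 0.9 × 0.5 × 16 = 7.2 kt.
Corrected V ≈ 84.4 kt → 84 kt.

84 kt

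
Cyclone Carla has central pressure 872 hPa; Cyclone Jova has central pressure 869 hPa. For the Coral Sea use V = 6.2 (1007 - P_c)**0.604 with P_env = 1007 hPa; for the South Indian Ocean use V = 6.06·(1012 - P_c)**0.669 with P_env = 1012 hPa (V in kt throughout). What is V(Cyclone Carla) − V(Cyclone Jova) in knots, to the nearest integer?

Cyclone Carla: ΔP = 135; V ≈ 6.2 × 135^0.604 ≈ 119.98 kt.
Cyclone Jova: ΔP = 143; V ≈ 6.06 × 143^0.669 ≈ 167.65 kt.
Difference ≈ 119.98 − 167.65 = -47.67 → -48 kt.

-48 kt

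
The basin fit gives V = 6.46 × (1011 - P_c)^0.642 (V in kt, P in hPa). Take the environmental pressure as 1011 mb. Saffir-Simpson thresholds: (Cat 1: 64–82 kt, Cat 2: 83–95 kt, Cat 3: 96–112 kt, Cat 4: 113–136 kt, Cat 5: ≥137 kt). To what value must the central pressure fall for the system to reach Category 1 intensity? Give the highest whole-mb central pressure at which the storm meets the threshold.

975 mb

Category 1 begins at V = 64 kt.
Required ΔP = (64/6.46)^(1/0.642) = 9.907^1.558 ≈ 35.59 mb.
P_c ≤ 1011 − 35.59 = 975.41, so the highest integer P_c is 975 mb.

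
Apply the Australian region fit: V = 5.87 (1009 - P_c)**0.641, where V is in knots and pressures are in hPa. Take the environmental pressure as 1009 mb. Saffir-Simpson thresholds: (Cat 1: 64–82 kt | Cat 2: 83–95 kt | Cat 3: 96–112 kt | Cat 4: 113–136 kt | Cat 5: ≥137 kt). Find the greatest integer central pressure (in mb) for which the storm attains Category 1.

Category 1 begins at V = 64 kt.
Required ΔP = (64/5.87)^(1/0.641) = 10.903^1.560 ≈ 41.56 mb.
P_c ≤ 1009 − 41.56 = 967.44, so the highest integer P_c is 967 mb.

967 mb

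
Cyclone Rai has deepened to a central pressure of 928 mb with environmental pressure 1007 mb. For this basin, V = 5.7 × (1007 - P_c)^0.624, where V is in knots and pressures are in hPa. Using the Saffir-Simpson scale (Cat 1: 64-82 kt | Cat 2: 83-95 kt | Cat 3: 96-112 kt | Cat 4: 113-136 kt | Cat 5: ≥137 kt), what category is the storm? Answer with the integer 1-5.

ΔP = 1007 − 928 = 79 mb.
V ≈ 5.7 × 79^0.624 = 5.7 × 15.28 ≈ 87 kt.
87 kt falls in the Category 2 band.

2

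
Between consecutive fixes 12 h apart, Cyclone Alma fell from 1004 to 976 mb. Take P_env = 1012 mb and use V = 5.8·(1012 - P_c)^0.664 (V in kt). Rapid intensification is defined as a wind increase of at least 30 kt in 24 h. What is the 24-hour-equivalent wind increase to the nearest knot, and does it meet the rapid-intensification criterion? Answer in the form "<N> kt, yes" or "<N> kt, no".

V₁: ΔP = 8, V ≈ 5.8 × 8^0.664 ≈ 23.07 kt.
V₂: ΔP = 36, V ≈ 5.8 × 36^0.664 ≈ 62.63 kt.
ΔV over 12 h = 39.56 kt → 24 h equivalent = 39.56 × 24/12 ≈ 79.12 kt.
79 kt ≥ 30 kt ⇒ rapid intensification.

79 kt, yes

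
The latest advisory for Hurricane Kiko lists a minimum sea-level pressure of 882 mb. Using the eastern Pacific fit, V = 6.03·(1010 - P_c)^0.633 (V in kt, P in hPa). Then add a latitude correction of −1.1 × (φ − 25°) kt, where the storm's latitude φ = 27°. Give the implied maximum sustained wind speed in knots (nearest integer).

128 kt

ΔP = 1010 − 882 = 128 mb.
128^0.633 ≈ 21.571.
V ≈ 6.03 × 21.571 ≈ 130.1 kt.
Latitude correction: −1.1 × (27 − 25) = -2.2 kt.
Corrected V ≈ 127.9 kt → 128 kt.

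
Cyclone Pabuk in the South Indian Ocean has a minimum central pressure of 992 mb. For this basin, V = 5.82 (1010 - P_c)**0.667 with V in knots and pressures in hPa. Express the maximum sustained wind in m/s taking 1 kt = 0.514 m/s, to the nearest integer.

ΔP = 1010 − 992 = 18 mb.
V ≈ 5.82 × 18^0.667 = 5.82 × 6.875 ≈ 40.012 kt.
40.012 × 0.514 ≈ 20.57 m/s → 21 m/s.

21 m/s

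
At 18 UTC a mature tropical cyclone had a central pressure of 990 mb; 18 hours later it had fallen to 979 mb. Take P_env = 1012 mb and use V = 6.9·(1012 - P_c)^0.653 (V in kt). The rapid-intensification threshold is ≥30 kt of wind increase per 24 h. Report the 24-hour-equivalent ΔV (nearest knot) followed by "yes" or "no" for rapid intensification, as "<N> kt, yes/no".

V₁: ΔP = 22, V ≈ 6.9 × 22^0.653 ≈ 51.93 kt.
V₂: ΔP = 33, V ≈ 6.9 × 33^0.653 ≈ 67.68 kt.
ΔV over 18 h = 15.75 kt → 24 h equivalent = 15.75 × 24/18 ≈ 21.00 kt.
21 kt < 30 kt ⇒ not rapid intensification.

21 kt, no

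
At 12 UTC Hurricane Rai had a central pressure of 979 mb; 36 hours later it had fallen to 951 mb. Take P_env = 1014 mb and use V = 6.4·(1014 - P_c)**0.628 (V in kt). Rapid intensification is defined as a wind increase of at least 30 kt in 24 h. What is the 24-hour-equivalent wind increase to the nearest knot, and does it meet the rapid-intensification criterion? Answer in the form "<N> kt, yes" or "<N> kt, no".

18 kt, no

V₁: ΔP = 35, V ≈ 6.4 × 35^0.628 ≈ 59.68 kt.
V₂: ΔP = 63, V ≈ 6.4 × 63^0.628 ≈ 86.33 kt.
ΔV over 36 h = 26.65 kt → 24 h equivalent = 26.65 × 24/36 ≈ 17.77 kt.
18 kt < 30 kt ⇒ not rapid intensification.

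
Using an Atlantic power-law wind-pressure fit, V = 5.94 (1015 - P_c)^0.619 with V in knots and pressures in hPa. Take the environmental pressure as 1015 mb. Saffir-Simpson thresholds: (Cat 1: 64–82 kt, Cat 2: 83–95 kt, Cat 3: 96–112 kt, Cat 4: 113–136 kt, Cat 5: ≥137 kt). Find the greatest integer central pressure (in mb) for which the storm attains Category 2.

Category 2 begins at V = 83 kt.
Required ΔP = (83/5.94)^(1/0.619) = 13.973^1.616 ≈ 70.83 mb.
P_c ≤ 1015 − 70.83 = 944.17, so the highest integer P_c is 944 mb.

944 mb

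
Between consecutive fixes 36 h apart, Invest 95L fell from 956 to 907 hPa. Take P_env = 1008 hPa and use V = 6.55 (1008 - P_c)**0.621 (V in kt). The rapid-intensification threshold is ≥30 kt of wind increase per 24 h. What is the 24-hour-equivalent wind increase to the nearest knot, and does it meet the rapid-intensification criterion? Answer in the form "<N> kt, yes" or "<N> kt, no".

V₁: ΔP = 52, V ≈ 6.55 × 52^0.621 ≈ 76.19 kt.
V₂: ΔP = 101, V ≈ 6.55 × 101^0.621 ≈ 115.06 kt.
ΔV over 36 h = 38.87 kt → 24 h equivalent = 38.87 × 24/36 ≈ 25.91 kt.
26 kt < 30 kt ⇒ not rapid intensification.

26 kt, no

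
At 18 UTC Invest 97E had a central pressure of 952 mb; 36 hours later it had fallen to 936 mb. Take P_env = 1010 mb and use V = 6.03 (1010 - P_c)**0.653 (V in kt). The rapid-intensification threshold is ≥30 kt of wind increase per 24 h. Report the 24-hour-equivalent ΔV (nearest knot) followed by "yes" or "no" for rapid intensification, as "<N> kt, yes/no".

V₁: ΔP = 58, V ≈ 6.03 × 58^0.653 ≈ 85.47 kt.
V₂: ΔP = 74, V ≈ 6.03 × 74^0.653 ≈ 100.21 kt.
ΔV over 36 h = 14.74 kt → 24 h equivalent = 14.74 × 24/36 ≈ 9.83 kt.
10 kt < 30 kt ⇒ not rapid intensification.

10 kt, no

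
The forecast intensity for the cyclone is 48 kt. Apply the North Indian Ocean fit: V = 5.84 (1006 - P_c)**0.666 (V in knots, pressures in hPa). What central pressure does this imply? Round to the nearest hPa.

982 hPa

ΔP = (V / 5.84)^(1/0.666) = (48/5.84)^1.502.
48/5.84 = 8.219; 8.219^1.502 ≈ 23.64 hPa.
P_c = 1006 − 23.64 = 982.36 ≈ 982 hPa.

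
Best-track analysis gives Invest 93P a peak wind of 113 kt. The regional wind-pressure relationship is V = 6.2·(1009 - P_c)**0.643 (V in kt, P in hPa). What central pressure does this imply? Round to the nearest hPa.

918 hPa

ΔP = (V / 6.2)^(1/0.643) = (113/6.2)^1.555.
113/6.2 = 18.226; 18.226^1.555 ≈ 91.33 hPa.
P_c = 1009 − 91.33 = 917.67 ≈ 918 hPa.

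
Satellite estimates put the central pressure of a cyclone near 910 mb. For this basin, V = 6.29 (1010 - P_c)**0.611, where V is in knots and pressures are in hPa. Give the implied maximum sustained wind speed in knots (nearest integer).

105 kt

ΔP = 1010 − 910 = 100 mb.
100^0.611 ≈ 16.672.
V ≈ 6.29 × 16.672 ≈ 104.9 kt.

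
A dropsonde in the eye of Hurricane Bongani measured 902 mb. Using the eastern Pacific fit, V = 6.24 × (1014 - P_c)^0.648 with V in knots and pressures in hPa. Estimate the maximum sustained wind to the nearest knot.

ΔP = 1014 − 902 = 112 mb.
112^0.648 ≈ 21.276.
V ≈ 6.24 × 21.276 ≈ 132.8 kt.

133 kt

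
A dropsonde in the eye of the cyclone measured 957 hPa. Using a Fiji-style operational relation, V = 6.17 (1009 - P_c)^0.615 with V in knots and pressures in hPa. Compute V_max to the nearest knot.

ΔP = 1009 − 957 = 52 hPa.
52^0.615 ≈ 11.359.
V ≈ 6.17 × 11.359 ≈ 70.1 kt.

70 kt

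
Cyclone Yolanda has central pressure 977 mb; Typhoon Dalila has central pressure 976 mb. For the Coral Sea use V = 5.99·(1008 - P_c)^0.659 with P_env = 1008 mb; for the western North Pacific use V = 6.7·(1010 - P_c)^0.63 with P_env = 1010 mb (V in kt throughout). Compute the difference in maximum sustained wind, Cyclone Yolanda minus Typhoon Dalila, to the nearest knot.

-4 kt

Cyclone Yolanda: ΔP = 31; V ≈ 5.99 × 31^0.659 ≈ 57.58 kt.
Typhoon Dalila: ΔP = 34; V ≈ 6.7 × 34^0.63 ≈ 61.79 kt.
Difference ≈ 57.58 − 61.79 = -4.21 → -4 kt.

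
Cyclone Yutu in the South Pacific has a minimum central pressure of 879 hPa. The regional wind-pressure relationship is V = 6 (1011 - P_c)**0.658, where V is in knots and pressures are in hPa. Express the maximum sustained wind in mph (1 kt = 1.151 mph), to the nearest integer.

ΔP = 1011 − 879 = 132 hPa.
V ≈ 6 × 132^0.658 = 6 × 24.851 ≈ 149.104 kt.
149.104 × 1.151 ≈ 171.62 mph → 172 mph.

172 mph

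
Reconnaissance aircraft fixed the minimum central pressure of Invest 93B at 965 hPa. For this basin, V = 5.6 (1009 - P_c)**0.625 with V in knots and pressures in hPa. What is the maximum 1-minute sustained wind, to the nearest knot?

60 kt

ΔP = 1009 − 965 = 44 hPa.
44^0.625 ≈ 10.645.
V ≈ 5.6 × 10.645 ≈ 59.6 kt.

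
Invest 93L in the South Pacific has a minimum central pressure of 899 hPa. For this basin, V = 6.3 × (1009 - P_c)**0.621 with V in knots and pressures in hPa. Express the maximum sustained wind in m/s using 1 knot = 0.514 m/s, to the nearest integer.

60 m/s

ΔP = 1009 − 899 = 110 hPa.
V ≈ 6.3 × 110^0.621 = 6.3 × 18.523 ≈ 116.693 kt.
116.693 × 0.514 ≈ 59.98 m/s → 60 m/s.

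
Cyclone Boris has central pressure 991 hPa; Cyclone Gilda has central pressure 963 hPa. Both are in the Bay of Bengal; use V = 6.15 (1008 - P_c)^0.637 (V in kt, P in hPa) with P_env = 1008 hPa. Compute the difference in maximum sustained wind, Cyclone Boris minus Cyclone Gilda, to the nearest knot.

-32 kt

Cyclone Boris: ΔP = 17; V ≈ 6.15 × 17^0.637 ≈ 37.38 kt.
Cyclone Gilda: ΔP = 45; V ≈ 6.15 × 45^0.637 ≈ 69.50 kt.
Difference ≈ 37.38 − 69.50 = -32.12 → -32 kt.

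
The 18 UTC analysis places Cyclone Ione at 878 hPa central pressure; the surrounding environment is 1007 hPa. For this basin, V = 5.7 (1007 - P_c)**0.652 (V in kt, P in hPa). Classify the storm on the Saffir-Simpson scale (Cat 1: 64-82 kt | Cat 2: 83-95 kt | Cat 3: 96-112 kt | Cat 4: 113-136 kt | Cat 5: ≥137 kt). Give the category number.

ΔP = 1007 − 878 = 129 hPa.
V ≈ 5.7 × 129^0.652 = 5.7 × 23.77 ≈ 136 kt.
136 kt falls in the Category 4 band.

4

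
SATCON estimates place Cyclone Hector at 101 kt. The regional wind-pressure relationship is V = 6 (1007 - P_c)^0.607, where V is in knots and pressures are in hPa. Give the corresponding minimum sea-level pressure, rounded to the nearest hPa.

ΔP = (V / 6)^(1/0.607) = (101/6)^1.647.
101/6 = 16.833; 16.833^1.647 ≈ 104.72 hPa.
P_c = 1007 − 104.72 = 902.28 ≈ 902 hPa.

902 hPa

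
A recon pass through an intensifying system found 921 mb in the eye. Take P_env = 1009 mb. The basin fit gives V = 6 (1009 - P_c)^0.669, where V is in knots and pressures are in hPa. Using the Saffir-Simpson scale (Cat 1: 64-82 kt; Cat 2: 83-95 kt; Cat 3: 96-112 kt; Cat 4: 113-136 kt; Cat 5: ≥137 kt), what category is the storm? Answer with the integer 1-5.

4

ΔP = 1009 − 921 = 88 mb.
V ≈ 6 × 88^0.669 = 6 × 19.99 ≈ 120 kt.
120 kt falls in the Category 4 band.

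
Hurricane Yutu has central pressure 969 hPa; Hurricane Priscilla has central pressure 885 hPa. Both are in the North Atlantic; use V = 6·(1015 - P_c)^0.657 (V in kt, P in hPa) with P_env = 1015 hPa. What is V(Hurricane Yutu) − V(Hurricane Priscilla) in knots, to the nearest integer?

Hurricane Yutu: ΔP = 46; V ≈ 6 × 46^0.657 ≈ 74.23 kt.
Hurricane Priscilla: ΔP = 130; V ≈ 6 × 130^0.657 ≈ 146.90 kt.
Difference ≈ 74.23 − 146.90 = -72.67 → -73 kt.

-73 kt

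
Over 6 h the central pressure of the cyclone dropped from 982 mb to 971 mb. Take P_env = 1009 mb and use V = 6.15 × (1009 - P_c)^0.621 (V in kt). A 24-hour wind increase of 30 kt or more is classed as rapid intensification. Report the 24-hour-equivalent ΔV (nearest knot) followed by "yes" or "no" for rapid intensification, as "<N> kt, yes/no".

V₁: ΔP = 27, V ≈ 6.15 × 27^0.621 ≈ 47.62 kt.
V₂: ΔP = 38, V ≈ 6.15 × 38^0.621 ≈ 58.87 kt.
ΔV over 6 h = 11.25 kt → 24 h equivalent = 11.25 × 24/6 ≈ 45.00 kt.
45 kt ≥ 30 kt ⇒ rapid intensification.

45 kt, yes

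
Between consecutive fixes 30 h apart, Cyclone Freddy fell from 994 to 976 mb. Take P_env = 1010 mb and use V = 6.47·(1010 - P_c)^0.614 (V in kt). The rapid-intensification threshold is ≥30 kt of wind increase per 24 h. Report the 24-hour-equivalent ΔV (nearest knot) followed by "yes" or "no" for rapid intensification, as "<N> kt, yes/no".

17 kt, no

V₁: ΔP = 16, V ≈ 6.47 × 16^0.614 ≈ 35.50 kt.
V₂: ΔP = 34, V ≈ 6.47 × 34^0.614 ≈ 56.39 kt.
ΔV over 30 h = 20.89 kt → 24 h equivalent = 20.89 × 24/30 ≈ 16.71 kt.
17 kt < 30 kt ⇒ not rapid intensification.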